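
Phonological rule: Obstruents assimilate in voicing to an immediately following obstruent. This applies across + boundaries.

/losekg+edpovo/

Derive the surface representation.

/k/ before /g/ (voiced) → [g]
/d/ before /p/ (voiceless) → [t]

[losegg+etpovo]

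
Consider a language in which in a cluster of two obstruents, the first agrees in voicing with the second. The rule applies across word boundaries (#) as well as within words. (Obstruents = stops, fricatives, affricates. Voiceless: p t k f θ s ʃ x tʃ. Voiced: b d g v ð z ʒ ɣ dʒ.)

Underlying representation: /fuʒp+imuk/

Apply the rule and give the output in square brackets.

/ʒ/ before /p/ (voiceless) → [ʃ]

[fuʃp+imuk]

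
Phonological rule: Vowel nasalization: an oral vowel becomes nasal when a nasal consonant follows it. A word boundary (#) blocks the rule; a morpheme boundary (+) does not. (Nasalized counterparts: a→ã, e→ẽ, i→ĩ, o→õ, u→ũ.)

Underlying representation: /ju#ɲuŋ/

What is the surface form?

/u/ before nasal /ŋ/ → [ũ]

[ju#ɲũŋ]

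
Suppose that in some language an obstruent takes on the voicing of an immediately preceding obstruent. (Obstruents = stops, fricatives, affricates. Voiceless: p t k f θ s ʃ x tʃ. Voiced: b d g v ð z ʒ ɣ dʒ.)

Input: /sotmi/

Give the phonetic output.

[sotmi]

no segment meets the rule's conditions; no change.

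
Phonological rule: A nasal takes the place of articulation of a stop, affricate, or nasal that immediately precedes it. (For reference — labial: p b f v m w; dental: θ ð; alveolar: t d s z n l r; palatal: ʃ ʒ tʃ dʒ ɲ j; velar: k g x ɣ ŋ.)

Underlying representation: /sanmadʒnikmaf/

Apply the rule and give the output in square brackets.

/m/ after /n/ (alveolar) → [n]
/n/ after /dʒ/ (palatal) → [ɲ]
/m/ after /k/ (velar) → [ŋ]

[sannadʒɲikŋaf]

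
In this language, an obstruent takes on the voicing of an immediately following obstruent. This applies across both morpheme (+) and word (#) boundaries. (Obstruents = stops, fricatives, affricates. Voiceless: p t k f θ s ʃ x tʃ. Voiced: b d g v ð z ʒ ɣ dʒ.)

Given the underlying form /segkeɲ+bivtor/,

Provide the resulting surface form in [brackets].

[sekkeɲ+biftor]

/g/ before /k/ (voiceless) → [k]
/v/ before /t/ (voiceless) → [f]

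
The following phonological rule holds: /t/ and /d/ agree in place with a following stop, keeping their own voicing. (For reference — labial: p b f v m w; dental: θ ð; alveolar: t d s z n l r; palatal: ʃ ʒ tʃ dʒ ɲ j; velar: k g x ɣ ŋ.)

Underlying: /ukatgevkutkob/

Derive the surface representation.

/t/ before /g/ (velar) → [k]
/t/ before /k/ (velar) → [k]

[ukakgevkukkob]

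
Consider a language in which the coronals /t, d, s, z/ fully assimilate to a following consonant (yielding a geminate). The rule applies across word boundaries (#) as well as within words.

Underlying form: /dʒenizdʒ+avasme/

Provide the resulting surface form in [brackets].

[dʒenidʒdʒ+avamme]

/z/ before /dʒ/ → [dʒ] (total assimilation)
/s/ before /m/ → [m] (total assimilation)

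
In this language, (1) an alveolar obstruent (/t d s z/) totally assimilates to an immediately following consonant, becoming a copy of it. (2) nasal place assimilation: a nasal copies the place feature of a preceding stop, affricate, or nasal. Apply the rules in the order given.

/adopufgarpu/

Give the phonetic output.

[adopufgarpu]

Rule 1: no segment meets the rule's conditions; no change.
After rule 1: adopufgarpu
Rule 2: no segment meets the rule's conditions; no change.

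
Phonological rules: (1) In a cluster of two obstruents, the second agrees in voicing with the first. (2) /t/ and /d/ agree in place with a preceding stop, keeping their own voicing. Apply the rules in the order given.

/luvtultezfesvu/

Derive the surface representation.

Rule 1: /t/ after /v/ (voiced) → [d]
Rule 1: /f/ after /z/ (voiced) → [v]
Rule 1: /v/ after /s/ (voiceless) → [f]
After rule 1: luvdultezvesfu
Rule 2: no segment meets the rule's conditions; no change.

[luvdultezvesfu]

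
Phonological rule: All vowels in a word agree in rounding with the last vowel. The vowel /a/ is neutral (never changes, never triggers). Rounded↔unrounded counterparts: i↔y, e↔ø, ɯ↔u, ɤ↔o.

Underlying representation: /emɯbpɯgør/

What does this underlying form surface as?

[ømubpugør]

/e/ harmonizes with /ø/ ([+round]) → [ø]
/ɯ/ harmonizes with /ø/ ([+round]) → [u]
/ɯ/ harmonizes with /ø/ ([+round]) → [u]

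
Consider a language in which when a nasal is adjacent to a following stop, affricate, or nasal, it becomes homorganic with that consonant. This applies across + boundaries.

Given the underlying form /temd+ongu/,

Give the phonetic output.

/m/ before /d/ (alveolar) → [n]
/n/ before /g/ (velar) → [ŋ]

[tend+oŋgu]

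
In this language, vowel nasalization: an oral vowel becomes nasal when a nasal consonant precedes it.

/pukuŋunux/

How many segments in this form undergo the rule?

/u/ after nasal /ŋ/ → [ũ]
/u/ after nasal /n/ → [ũ]
2 segments change.

2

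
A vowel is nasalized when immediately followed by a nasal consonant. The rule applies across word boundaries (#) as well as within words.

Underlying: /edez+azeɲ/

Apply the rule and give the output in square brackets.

[edez+azẽɲ]

/e/ before nasal /ɲ/ → [ẽ]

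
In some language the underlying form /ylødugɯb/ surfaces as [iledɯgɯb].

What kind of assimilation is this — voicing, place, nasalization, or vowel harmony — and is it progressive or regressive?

/y/→[i] /ø/→[e] /u/→[ɯ].
Vowels agree with the last vowel, so the harmony is regressive.

vowel harmony, regressive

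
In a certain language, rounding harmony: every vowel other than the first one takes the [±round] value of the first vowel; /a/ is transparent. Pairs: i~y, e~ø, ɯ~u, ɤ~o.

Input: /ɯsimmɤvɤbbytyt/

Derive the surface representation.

/y/ harmonizes with /ɯ/ ([-round]) → [i]
/y/ harmonizes with /ɯ/ ([-round]) → [i]

[ɯsimmɤvɤbbitit]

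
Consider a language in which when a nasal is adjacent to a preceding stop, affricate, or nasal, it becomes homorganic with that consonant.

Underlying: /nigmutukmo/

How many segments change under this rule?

/m/ after /g/ (velar) → [ŋ]
/m/ after /k/ (velar) → [ŋ]
2 segments change.

2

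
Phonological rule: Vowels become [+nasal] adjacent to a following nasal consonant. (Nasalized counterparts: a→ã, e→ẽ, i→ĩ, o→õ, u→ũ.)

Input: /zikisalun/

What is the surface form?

[zikisalũn]

/u/ before nasal /n/ → [ũ]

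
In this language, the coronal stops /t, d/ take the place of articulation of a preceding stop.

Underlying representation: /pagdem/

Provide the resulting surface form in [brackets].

/d/ after /g/ (velar) → [g]

[paggem]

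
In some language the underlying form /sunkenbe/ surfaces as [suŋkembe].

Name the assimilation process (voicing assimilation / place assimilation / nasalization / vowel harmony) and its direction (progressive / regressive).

place assimilation, regressive

/n/→[ŋ] /n/→[m].
Each target copies a feature from the following segment, so the direction is regressive.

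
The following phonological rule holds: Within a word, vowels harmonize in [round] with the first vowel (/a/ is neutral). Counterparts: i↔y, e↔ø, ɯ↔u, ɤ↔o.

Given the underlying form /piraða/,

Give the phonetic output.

[piraða]

no segment meets the rule's conditions; no change.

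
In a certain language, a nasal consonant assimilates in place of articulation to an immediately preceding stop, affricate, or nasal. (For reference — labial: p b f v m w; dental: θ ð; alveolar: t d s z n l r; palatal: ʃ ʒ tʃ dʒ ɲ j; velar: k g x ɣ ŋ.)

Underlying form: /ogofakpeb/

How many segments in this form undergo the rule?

No segment meets the rule's conditions.

0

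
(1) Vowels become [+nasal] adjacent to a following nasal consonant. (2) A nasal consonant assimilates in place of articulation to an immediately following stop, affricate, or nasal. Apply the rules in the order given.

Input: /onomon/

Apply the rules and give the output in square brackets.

Rule 1: /o/ before nasal /n/ → [õ]
Rule 1: /o/ before nasal /m/ → [õ]
Rule 1: /o/ before nasal /n/ → [õ]
After rule 1: õnõmõn
Rule 2: no segment meets the rule's conditions; no change.

[õnõmõn]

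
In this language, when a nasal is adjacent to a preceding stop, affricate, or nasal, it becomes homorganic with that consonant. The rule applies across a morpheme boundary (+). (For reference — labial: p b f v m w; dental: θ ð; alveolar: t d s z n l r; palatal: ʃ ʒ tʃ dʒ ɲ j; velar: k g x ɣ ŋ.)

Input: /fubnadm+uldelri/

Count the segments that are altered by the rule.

2

/n/ after /b/ (labial) → [m]
/m/ after /d/ (alveolar) → [n]
2 segments change.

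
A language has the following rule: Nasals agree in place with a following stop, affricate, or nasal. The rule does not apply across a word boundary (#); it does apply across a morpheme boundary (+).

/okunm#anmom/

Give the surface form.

[okumm#ammom]

/n/ before /m/ (labial) → [m]
/n/ before /m/ (labial) → [m]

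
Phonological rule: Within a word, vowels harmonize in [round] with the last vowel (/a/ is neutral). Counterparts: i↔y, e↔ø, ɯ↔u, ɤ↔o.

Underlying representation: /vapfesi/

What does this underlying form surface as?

no segment meets the rule's conditions; no change.

[vapfesi]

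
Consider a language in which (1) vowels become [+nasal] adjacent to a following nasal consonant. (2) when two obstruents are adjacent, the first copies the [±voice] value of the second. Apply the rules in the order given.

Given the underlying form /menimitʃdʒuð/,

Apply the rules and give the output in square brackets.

Rule 1: /e/ before nasal /n/ → [ẽ]
Rule 1: /i/ before nasal /m/ → [ĩ]
After rule 1: mẽnĩmitʃdʒuð
Rule 2: /tʃ/ before /dʒ/ (voiced) → [dʒ]

[mẽnĩmidʒdʒuð]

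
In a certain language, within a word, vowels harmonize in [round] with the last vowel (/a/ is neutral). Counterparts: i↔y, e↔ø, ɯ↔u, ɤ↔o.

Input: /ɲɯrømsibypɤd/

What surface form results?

[ɲɯremsibipɤd]

/ø/ harmonizes with /ɤ/ ([-round]) → [e]
/y/ harmonizes with /ɤ/ ([-round]) → [i]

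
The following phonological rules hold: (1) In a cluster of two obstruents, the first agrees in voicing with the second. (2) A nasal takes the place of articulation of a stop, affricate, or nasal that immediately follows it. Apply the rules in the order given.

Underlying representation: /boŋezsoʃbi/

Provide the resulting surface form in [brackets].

Rule 1: /z/ before /s/ (voiceless) → [s]
Rule 1: /ʃ/ before /b/ (voiced) → [ʒ]
After rule 1: boŋessoʒbi
Rule 2: no segment meets the rule's conditions; no change.

[boŋessoʒbi]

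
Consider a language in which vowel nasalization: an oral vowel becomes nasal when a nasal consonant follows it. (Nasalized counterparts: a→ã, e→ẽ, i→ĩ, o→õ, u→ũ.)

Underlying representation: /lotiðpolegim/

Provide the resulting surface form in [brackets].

/i/ before nasal /m/ → [ĩ]

[lotiðpolegĩm]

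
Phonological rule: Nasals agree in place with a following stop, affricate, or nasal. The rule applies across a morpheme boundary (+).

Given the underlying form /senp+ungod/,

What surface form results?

[semp+uŋgod]

/n/ before /p/ (labial) → [m]
/n/ before /g/ (velar) → [ŋ]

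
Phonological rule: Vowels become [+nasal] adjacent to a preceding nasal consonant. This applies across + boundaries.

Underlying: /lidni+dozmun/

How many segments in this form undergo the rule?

2

/i/ after nasal /n/ → [ĩ]
/u/ after nasal /m/ → [ũ]
2 segments change.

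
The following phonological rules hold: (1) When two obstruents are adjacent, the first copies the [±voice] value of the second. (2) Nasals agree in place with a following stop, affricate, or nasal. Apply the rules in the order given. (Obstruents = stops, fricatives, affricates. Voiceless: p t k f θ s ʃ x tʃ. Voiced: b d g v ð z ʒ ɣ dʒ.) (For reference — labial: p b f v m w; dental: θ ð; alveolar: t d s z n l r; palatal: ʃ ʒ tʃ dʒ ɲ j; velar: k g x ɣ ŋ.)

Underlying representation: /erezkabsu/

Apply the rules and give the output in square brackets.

[ereskapsu]

Rule 1: /z/ before /k/ (voiceless) → [s]
Rule 1: /b/ before /s/ (voiceless) → [p]
After rule 1: ereskapsu
Rule 2: no segment meets the rule's conditions; no change.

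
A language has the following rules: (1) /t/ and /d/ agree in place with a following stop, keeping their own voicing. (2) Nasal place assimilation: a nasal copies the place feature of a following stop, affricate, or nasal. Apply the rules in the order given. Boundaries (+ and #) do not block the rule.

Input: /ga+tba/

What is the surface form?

Rule 1: /t/ before /b/ (labial) → [p]
After rule 1: ga+pba
Rule 2: no segment meets the rule's conditions; no change.

[ga+pba]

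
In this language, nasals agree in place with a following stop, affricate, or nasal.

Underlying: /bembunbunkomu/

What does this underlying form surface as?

/n/ before /b/ (labial) → [m]
/n/ before /k/ (velar) → [ŋ]

[bembumbuŋkomu]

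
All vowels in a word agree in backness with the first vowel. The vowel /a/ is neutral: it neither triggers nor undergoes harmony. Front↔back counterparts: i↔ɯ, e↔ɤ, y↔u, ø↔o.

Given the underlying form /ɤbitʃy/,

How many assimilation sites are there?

/i/ harmonizes with /ɤ/ ([+back]) → [ɯ]
/y/ harmonizes with /ɤ/ ([+back]) → [u]
2 segments change.

2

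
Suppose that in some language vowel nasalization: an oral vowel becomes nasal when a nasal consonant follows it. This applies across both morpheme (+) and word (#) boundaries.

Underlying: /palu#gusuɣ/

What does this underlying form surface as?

no segment meets the rule's conditions; no change.

[palu#gusuɣ]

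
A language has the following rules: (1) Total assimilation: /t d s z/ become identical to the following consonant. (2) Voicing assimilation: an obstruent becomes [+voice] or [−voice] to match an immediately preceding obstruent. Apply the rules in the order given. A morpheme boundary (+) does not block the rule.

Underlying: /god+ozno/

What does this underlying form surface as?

[god+onno]

Rule 1: /z/ before /n/ → [n] (total assimilation)
After rule 1: god+onno
Rule 2: no segment meets the rule's conditions; no change.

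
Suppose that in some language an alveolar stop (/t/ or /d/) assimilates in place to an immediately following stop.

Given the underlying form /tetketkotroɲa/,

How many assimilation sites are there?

2

/t/ before /k/ (velar) → [k]
/t/ before /k/ (velar) → [k]
2 segments change.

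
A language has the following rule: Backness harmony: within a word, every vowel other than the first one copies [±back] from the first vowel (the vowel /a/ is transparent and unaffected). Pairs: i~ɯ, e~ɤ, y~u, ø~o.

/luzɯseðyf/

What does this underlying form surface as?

/e/ harmonizes with /u/ ([+back]) → [ɤ]
/y/ harmonizes with /u/ ([+back]) → [u]

[luzɯsɤðuf]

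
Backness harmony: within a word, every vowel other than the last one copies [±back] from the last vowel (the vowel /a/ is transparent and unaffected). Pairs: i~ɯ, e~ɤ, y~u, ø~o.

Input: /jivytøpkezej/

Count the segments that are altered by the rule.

No segment meets the rule's conditions.

0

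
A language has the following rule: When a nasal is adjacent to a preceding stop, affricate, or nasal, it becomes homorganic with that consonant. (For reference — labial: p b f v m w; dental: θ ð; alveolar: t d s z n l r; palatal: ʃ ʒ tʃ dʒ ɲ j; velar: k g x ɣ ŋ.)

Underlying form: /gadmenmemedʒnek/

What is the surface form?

[gadnennemedʒɲek]

/m/ after /d/ (alveolar) → [n]
/m/ after /n/ (alveolar) → [n]
/n/ after /dʒ/ (palatal) → [ɲ]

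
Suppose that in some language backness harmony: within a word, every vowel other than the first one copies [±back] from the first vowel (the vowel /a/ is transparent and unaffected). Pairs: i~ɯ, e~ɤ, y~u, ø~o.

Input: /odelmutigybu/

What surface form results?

/e/ harmonizes with /o/ ([+back]) → [ɤ]
/i/ harmonizes with /o/ ([+back]) → [ɯ]
/y/ harmonizes with /o/ ([+back]) → [u]

[odɤlmutɯgubu]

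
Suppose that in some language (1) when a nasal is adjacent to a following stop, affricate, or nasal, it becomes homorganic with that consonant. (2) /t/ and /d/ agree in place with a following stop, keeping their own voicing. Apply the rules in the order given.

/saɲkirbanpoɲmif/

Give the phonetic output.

[saŋkirbampommif]

Rule 1: /ɲ/ before /k/ (velar) → [ŋ]
Rule 1: /n/ before /p/ (labial) → [m]
Rule 1: /ɲ/ before /m/ (labial) → [m]
After rule 1: saŋkirbampommif
Rule 2: no segment meets the rule's conditions; no change.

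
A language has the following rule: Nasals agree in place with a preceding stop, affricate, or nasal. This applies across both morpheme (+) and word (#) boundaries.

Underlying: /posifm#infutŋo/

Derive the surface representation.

[posifm#infutno]

/ŋ/ after /t/ (alveolar) → [n]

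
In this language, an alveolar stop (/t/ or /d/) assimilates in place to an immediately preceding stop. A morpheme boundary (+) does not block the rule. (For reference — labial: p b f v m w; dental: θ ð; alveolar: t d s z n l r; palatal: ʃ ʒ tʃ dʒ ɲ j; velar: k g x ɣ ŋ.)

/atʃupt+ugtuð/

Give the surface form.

/t/ after /p/ (labial) → [p]
/t/ after /g/ (velar) → [k]

[atʃupp+ugkuð]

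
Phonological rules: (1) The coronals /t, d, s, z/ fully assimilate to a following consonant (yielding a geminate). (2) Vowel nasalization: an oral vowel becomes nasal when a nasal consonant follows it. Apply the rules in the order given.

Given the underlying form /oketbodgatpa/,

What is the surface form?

[okebboggappa]

Rule 1: /t/ before /b/ → [b] (total assimilation)
Rule 1: /d/ before /g/ → [g] (total assimilation)
Rule 1: /t/ before /p/ → [p] (total assimilation)
After rule 1: okebboggappa
Rule 2: no segment meets the rule's conditions; no change.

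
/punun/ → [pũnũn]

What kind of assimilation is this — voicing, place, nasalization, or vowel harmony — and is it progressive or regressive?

nasalization, regressive

/u/→[ũ] /u/→[ũ].
Each target copies a feature from the following segment, so the direction is regressive.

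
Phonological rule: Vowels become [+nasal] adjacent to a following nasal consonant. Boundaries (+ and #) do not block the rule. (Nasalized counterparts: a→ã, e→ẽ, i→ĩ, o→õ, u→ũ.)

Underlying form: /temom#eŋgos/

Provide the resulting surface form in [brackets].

[tẽmõm#ẽŋgos]

/e/ before nasal /m/ → [ẽ]
/o/ before nasal /m/ → [õ]
/e/ before nasal /ŋ/ → [ẽ]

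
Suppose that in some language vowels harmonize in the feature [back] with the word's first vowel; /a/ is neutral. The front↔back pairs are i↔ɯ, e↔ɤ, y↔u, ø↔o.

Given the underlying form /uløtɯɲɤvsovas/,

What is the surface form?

[ulotɯɲɤvsovas]

/ø/ harmonizes with /u/ ([+back]) → [o]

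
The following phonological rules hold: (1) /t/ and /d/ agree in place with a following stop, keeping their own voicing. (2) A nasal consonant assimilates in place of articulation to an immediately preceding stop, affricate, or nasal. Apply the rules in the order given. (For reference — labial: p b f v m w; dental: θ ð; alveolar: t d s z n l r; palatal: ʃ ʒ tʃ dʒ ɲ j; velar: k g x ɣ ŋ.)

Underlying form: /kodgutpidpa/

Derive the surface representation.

[kogguppibpa]

Rule 1: /d/ before /g/ (velar) → [g]
Rule 1: /t/ before /p/ (labial) → [p]
Rule 1: /d/ before /p/ (labial) → [b]
After rule 1: kogguppibpa
Rule 2: no segment meets the rule's conditions; no change.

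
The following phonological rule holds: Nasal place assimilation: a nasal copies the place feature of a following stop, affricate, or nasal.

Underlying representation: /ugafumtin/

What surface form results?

/m/ before /t/ (alveolar) → [n]

[ugafuntin]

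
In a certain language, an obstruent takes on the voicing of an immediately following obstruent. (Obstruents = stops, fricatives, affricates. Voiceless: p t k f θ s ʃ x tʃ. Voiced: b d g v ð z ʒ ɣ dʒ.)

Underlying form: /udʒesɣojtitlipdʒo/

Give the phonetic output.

[udʒezɣojtitlibdʒo]

/s/ before /ɣ/ (voiced) → [z]
/p/ before /dʒ/ (voiced) → [b]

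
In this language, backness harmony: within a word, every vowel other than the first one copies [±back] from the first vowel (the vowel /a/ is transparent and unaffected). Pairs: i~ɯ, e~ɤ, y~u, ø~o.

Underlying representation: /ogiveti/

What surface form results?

[ogɯvɤtɯ]

/i/ harmonizes with /o/ ([+back]) → [ɯ]
/e/ harmonizes with /o/ ([+back]) → [ɤ]
/i/ harmonizes with /o/ ([+back]) → [ɯ]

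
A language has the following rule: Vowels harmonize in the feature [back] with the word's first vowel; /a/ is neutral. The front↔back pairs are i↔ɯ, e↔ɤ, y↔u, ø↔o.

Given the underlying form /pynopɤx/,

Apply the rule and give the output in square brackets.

/o/ harmonizes with /y/ ([-back]) → [ø]
/ɤ/ harmonizes with /y/ ([-back]) → [e]

[pynøpex]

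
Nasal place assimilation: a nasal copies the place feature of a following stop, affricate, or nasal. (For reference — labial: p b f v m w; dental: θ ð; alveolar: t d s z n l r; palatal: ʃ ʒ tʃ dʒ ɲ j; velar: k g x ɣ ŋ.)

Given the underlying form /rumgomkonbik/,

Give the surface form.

[ruŋgoŋkombik]

/m/ before /g/ (velar) → [ŋ]
/m/ before /k/ (velar) → [ŋ]
/n/ before /b/ (labial) → [m]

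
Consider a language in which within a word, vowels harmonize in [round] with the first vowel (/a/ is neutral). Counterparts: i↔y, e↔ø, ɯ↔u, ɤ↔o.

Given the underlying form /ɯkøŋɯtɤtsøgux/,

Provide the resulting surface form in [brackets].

/ø/ harmonizes with /ɯ/ ([-round]) → [e]
/ø/ harmonizes with /ɯ/ ([-round]) → [e]
/u/ harmonizes with /ɯ/ ([-round]) → [ɯ]

[ɯkeŋɯtɤtsegɯx]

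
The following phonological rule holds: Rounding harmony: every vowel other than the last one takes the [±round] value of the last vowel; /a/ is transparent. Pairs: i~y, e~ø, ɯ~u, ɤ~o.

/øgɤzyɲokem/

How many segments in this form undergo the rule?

/ø/ harmonizes with /e/ ([-round]) → [e]
/y/ harmonizes with /e/ ([-round]) → [i]
/o/ harmonizes with /e/ ([-round]) → [ɤ]
3 segments change.

3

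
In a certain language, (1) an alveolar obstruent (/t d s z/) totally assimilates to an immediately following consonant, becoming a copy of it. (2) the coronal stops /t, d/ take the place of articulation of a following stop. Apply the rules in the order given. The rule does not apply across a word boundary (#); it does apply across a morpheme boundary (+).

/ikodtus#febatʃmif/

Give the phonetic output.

Rule 1: /d/ before /t/ → [t] (total assimilation)
After rule 1: ikottus#febatʃmif
Rule 2: no segment meets the rule's conditions; no change.

[ikottus#febatʃmif]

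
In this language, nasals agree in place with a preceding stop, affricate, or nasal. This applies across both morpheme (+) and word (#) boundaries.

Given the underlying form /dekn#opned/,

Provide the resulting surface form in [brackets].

[dekŋ#opmed]

/n/ after /k/ (velar) → [ŋ]
/n/ after /p/ (labial) → [m]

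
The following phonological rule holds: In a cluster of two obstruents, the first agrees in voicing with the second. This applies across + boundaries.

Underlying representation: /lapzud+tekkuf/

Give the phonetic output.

/p/ before /z/ (voiced) → [b]
/d/ before /t/ (voiceless) → [t]

[labzut+tekkuf]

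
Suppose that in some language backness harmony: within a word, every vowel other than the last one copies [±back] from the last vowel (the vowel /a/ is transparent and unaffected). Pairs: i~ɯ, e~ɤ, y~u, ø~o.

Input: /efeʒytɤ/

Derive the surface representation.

/e/ harmonizes with /ɤ/ ([+back]) → [ɤ]
/e/ harmonizes with /ɤ/ ([+back]) → [ɤ]
/y/ harmonizes with /ɤ/ ([+back]) → [u]

[ɤfɤʒutɤ]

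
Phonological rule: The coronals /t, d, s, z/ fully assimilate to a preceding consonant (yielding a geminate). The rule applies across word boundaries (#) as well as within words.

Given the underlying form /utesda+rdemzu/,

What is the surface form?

[utessa+rremmu]

/d/ after /s/ → [s] (total assimilation)
/d/ after /r/ → [r] (total assimilation)
/z/ after /m/ → [m] (total assimilation)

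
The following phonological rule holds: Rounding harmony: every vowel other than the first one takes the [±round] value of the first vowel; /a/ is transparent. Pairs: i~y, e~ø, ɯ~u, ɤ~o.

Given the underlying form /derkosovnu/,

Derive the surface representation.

[derkɤsɤvnɯ]

/o/ harmonizes with /e/ ([-round]) → [ɤ]
/o/ harmonizes with /e/ ([-round]) → [ɤ]
/u/ harmonizes with /e/ ([-round]) → [ɯ]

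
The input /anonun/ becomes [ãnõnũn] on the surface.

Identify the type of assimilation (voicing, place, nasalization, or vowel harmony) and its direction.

/a/→[ã] /o/→[õ] /u/→[ũ].
Each target copies a feature from the following segment, so the direction is regressive.

nasalization, regressive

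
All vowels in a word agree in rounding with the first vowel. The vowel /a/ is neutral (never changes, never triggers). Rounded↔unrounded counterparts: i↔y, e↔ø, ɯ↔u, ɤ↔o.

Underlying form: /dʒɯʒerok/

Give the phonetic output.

[dʒɯʒerɤk]

/o/ harmonizes with /ɯ/ ([-round]) → [ɤ]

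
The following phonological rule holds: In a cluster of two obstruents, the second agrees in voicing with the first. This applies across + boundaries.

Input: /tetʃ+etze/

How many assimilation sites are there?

1

/z/ after /t/ (voiceless) → [s]
1 segment changes.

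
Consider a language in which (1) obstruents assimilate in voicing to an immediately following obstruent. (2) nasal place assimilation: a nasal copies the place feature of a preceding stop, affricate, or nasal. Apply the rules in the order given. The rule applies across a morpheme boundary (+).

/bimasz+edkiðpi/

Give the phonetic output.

Rule 1: /s/ before /z/ (voiced) → [z]
Rule 1: /d/ before /k/ (voiceless) → [t]
Rule 1: /ð/ before /p/ (voiceless) → [θ]
After rule 1: bimazz+etkiθpi
Rule 2: no segment meets the rule's conditions; no change.

[bimazz+etkiθpi]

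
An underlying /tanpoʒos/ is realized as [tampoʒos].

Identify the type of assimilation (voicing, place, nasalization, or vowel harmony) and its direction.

place assimilation, regressive

/n/→[m].
Each target copies a feature from the following segment, so the direction is regressive.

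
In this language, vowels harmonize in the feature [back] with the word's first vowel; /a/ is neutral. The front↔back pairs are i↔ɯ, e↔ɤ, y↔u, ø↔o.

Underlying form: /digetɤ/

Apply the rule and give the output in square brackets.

/ɤ/ harmonizes with /i/ ([-back]) → [e]

[digete]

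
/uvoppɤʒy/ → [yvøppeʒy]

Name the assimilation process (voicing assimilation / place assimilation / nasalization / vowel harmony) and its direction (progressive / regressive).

/u/→[y] /o/→[ø] /ɤ/→[e].
Vowels agree with the last vowel, so the harmony is regressive.

vowel harmony, regressive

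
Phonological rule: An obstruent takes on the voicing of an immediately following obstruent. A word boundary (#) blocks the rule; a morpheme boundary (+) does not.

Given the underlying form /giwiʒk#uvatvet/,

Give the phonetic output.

/ʒ/ before /k/ (voiceless) → [ʃ]
/t/ before /v/ (voiced) → [d]

[giwiʃk#uvadvet]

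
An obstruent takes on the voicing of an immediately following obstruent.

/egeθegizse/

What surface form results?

/z/ before /s/ (voiceless) → [s]

[egeθegisse]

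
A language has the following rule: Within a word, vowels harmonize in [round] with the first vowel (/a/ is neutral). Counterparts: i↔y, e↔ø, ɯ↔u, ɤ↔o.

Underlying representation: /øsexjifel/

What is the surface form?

[øsøxjyføl]

/e/ harmonizes with /ø/ ([+round]) → [ø]
/i/ harmonizes with /ø/ ([+round]) → [y]
/e/ harmonizes with /ø/ ([+round]) → [ø]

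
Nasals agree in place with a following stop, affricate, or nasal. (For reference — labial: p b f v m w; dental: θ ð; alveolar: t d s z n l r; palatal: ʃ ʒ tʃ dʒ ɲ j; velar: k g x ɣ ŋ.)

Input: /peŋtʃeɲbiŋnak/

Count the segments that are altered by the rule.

/ŋ/ before /tʃ/ (palatal) → [ɲ]
/ɲ/ before /b/ (labial) → [m]
/ŋ/ before /n/ (alveolar) → [n]
3 segments change.

3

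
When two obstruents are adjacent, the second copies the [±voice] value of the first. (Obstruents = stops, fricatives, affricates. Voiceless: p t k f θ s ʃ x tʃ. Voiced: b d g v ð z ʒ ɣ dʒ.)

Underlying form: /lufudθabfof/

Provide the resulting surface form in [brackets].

[lufudðabvof]

/θ/ after /d/ (voiced) → [ð]
/f/ after /b/ (voiced) → [v]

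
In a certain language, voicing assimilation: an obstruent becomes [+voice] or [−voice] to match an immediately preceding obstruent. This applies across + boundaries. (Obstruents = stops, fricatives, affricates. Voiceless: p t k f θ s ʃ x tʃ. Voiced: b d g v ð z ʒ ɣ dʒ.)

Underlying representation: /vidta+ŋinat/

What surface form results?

/t/ after /d/ (voiced) → [d]

[vidda+ŋinat]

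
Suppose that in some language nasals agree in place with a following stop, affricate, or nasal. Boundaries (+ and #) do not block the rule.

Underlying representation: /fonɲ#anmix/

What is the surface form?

/n/ before /ɲ/ (palatal) → [ɲ]
/n/ before /m/ (labial) → [m]

[foɲɲ#ammix]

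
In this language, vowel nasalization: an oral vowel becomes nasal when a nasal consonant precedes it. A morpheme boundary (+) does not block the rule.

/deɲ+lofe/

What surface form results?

no segment meets the rule's conditions; no change.

[deɲ+lofe]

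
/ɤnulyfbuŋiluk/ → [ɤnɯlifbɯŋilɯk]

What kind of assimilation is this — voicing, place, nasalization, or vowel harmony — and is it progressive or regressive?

vowel harmony, progressive

/u/→[ɯ] /y/→[i] /u/→[ɯ] /u/→[ɯ].
Vowels agree with the first vowel, so the harmony is progressive.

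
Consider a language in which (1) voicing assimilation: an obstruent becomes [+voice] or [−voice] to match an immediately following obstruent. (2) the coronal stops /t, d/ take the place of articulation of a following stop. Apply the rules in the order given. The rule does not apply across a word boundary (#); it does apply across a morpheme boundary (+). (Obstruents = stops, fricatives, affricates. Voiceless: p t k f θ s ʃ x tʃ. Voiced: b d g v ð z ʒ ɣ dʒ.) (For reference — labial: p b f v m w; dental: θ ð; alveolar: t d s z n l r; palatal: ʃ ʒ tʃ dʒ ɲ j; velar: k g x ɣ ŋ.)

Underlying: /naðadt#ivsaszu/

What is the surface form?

[naðatt#ifsazzu]

Rule 1: /d/ before /t/ (voiceless) → [t]
Rule 1: /v/ before /s/ (voiceless) → [f]
Rule 1: /s/ before /z/ (voiced) → [z]
After rule 1: naðatt#ifsazzu
Rule 2: no segment meets the rule's conditions; no change.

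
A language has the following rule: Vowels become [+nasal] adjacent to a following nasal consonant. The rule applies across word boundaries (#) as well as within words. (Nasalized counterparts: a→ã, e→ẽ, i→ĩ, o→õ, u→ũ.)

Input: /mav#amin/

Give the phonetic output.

[mav#ãmĩn]

/a/ before nasal /m/ → [ã]
/i/ before nasal /n/ → [ĩ]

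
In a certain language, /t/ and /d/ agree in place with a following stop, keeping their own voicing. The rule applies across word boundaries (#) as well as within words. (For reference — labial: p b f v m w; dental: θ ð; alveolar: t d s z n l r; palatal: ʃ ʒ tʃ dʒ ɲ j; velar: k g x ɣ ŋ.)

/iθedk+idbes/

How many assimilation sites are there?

/d/ before /k/ (velar) → [g]
/d/ before /b/ (labial) → [b]
2 segments change.

2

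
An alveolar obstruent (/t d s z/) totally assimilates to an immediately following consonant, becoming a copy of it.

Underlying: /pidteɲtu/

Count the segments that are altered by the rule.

/d/ before /t/ → [t] (total assimilation)
1 segment changes.

1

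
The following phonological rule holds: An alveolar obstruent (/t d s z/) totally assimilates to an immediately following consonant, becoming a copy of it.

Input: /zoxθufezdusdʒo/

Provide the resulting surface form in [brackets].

/z/ before /d/ → [d] (total assimilation)
/s/ before /dʒ/ → [dʒ] (total assimilation)

[zoxθufeddudʒdʒo]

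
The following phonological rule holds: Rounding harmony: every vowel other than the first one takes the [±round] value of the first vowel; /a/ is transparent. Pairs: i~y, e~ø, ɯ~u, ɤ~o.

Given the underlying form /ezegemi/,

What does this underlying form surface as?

no segment meets the rule's conditions; no change.

[ezegemi]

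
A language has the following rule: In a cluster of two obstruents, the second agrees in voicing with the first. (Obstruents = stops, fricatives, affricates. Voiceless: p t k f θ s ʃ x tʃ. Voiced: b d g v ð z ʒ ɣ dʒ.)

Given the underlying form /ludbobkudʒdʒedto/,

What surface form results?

[ludbobgudʒdʒeddo]

/k/ after /b/ (voiced) → [g]
/t/ after /d/ (voiced) → [d]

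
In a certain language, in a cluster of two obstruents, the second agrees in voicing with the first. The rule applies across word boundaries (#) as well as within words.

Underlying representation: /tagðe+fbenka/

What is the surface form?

/b/ after /f/ (voiceless) → [p]

[tagðe+fpenka]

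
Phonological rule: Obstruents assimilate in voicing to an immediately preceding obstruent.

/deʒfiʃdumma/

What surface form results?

/f/ after /ʒ/ (voiced) → [v]
/d/ after /ʃ/ (voiceless) → [t]

[deʒviʃtumma]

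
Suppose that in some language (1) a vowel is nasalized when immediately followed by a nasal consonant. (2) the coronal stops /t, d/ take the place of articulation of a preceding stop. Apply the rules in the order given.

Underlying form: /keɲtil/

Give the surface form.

Rule 1: /e/ before nasal /ɲ/ → [ẽ]
After rule 1: kẽɲtil
Rule 2: no segment meets the rule's conditions; no change.

[kẽɲtil]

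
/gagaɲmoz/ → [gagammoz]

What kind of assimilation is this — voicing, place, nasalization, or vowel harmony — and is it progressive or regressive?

place assimilation, regressive

/ɲ/→[m].
Each target copies a feature from the following segment, so the direction is regressive.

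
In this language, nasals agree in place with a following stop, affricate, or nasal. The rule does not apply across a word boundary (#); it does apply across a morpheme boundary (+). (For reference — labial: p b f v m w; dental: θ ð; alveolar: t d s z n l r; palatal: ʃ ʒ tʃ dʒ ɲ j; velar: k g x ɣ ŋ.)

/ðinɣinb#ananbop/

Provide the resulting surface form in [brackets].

/n/ before /b/ (labial) → [m]
/n/ before /b/ (labial) → [m]

[ðinɣimb#anambop]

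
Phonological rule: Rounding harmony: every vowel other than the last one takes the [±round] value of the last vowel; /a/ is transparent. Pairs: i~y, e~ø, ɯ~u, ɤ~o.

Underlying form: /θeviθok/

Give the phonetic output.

[θøvyθok]

/e/ harmonizes with /o/ ([+round]) → [ø]
/i/ harmonizes with /o/ ([+round]) → [y]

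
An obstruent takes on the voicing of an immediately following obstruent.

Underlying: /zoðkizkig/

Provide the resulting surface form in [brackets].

[zoθkiskig]

/ð/ before /k/ (voiceless) → [θ]
/z/ before /k/ (voiceless) → [s]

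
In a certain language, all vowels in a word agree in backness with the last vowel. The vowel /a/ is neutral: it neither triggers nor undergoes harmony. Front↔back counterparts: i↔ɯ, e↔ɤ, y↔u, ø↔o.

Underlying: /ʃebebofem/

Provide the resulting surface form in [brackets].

/o/ harmonizes with /e/ ([-back]) → [ø]

[ʃebebøfem]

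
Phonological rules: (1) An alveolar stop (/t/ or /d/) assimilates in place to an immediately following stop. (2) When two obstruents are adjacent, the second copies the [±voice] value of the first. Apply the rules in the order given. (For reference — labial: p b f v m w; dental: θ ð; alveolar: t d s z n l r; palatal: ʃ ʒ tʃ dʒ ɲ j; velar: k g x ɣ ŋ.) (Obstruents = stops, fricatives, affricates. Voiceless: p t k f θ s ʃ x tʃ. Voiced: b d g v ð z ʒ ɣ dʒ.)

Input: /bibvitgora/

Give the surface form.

Rule 1: /t/ before /g/ (velar) → [k]
After rule 1: bibvikgora
Rule 2: /g/ after /k/ (voiceless) → [k]

[bibvikkora]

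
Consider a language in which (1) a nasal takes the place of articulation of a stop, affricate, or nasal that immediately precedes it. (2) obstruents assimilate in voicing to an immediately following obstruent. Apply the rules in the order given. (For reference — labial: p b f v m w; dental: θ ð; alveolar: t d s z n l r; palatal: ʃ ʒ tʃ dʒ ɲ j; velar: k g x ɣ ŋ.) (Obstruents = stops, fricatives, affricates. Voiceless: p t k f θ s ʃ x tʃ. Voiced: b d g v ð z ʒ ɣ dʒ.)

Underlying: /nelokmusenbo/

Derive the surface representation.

Rule 1: /m/ after /k/ (velar) → [ŋ]
After rule 1: nelokŋusenbo
Rule 2: no segment meets the rule's conditions; no change.

[nelokŋusenbo]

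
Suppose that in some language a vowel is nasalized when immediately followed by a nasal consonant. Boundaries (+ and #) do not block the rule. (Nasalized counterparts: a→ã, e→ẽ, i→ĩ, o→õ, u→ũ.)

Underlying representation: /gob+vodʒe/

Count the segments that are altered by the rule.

0

No segment meets the rule's conditions.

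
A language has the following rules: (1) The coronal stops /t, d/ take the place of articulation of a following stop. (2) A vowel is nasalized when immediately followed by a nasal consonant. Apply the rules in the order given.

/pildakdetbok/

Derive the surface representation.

[pildakdepbok]

Rule 1: /t/ before /b/ (labial) → [p]
After rule 1: pildakdepbok
Rule 2: no segment meets the rule's conditions; no change.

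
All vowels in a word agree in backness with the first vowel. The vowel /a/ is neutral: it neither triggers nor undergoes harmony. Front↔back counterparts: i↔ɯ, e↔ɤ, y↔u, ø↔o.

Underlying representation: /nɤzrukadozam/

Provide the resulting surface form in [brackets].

[nɤzrukadozam]

no segment meets the rule's conditions; no change.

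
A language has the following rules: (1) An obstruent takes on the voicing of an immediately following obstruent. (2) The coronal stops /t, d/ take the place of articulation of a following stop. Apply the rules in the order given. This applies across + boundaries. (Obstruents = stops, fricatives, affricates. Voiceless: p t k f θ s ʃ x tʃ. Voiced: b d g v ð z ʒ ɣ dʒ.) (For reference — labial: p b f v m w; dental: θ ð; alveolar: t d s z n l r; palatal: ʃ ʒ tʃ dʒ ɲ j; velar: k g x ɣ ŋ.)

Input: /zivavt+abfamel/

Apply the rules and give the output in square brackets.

[zivaft+apfamel]

Rule 1: /v/ before /t/ (voiceless) → [f]
Rule 1: /b/ before /f/ (voiceless) → [p]
After rule 1: zivaft+apfamel
Rule 2: no segment meets the rule's conditions; no change.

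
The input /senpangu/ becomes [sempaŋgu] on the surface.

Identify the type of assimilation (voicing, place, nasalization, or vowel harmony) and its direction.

place assimilation, regressive

/n/→[m] /n/→[ŋ].
Each target copies a feature from the following segment, so the direction is regressive.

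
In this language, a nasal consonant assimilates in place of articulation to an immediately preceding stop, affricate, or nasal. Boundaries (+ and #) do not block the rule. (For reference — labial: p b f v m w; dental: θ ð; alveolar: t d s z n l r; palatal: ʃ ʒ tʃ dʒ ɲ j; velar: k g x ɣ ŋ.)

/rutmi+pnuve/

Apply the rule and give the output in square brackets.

/m/ after /t/ (alveolar) → [n]
/n/ after /p/ (labial) → [m]

[rutni+pmuve]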